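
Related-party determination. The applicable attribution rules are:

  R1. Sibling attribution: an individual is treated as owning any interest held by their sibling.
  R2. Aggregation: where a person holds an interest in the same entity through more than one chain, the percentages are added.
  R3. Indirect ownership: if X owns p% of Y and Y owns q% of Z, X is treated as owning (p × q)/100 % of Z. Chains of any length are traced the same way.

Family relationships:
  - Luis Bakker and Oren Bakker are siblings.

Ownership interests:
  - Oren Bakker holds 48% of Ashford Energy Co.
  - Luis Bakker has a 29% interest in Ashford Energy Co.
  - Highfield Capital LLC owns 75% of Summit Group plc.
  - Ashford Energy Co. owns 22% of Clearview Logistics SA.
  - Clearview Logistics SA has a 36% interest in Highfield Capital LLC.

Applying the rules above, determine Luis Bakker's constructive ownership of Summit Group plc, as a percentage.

4.5738%

By sibling attribution (R1), Luis Bakker is treated as also owning Oren Bakker's interest in Ashford Energy Co, giving 29% + 48% = 77%.
Chain via Ashford Energy Co. → Clearview Logistics SA → Highfield Capital LLC (R3): 77% × 22% × 36% × 75% = 4.5738% of Summit Group plc.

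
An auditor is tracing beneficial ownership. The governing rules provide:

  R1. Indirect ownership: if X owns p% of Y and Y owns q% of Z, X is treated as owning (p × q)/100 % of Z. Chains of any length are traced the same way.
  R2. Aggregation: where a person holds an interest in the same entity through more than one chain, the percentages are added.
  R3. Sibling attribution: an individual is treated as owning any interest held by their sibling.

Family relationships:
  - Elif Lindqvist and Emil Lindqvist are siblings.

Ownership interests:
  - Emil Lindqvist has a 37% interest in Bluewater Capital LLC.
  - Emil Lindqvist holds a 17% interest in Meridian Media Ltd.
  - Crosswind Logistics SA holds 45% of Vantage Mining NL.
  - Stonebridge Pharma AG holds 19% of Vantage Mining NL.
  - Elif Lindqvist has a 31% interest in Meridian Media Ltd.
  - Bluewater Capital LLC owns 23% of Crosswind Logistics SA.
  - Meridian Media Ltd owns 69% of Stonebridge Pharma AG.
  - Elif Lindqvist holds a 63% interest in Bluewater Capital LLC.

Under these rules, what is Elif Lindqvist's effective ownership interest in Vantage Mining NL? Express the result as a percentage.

By sibling attribution (R3), Elif Lindqvist is treated as also owning Emil Lindqvist's interest in Bluewater Capital LLC, giving 63% + 37% = 100%.
By sibling attribution (R3), Elif Lindqvist is treated as also owning Emil Lindqvist's interest in Meridian Media Ltd, giving 31% + 17% = 48%.
Chain via Bluewater Capital LLC → Crosswind Logistics SA (R1): 100% × 23% × 45% = 10.35% of Vantage Mining NL.
Chain via Meridian Media Ltd → Stonebridge Pharma AG (R1): 48% × 69% × 19% = 6.2928% of Vantage Mining NL.
Aggregating (R2): 10.35% + 6.2928% = 16.6428%.

16.6428%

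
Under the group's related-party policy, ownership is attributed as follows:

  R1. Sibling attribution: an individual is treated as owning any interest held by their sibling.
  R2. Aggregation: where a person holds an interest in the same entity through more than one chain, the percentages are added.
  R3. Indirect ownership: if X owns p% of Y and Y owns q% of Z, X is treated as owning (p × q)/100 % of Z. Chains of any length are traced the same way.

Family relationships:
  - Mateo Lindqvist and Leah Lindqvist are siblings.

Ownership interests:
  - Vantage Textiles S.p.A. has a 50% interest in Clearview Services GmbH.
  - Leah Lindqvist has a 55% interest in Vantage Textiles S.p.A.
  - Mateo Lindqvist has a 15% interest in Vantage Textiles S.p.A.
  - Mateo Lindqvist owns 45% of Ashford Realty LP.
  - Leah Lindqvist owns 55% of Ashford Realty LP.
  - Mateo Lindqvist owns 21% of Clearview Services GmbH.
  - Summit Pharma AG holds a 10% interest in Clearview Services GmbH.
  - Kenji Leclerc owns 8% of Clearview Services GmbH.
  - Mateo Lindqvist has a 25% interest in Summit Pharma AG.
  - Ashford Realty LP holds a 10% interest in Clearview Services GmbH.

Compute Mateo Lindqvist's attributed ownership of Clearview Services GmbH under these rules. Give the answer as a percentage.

68.5%

By sibling attribution (R1), Mateo Lindqvist is treated as also owning Leah Lindqvist's interest in Ashford Realty LP, giving 45% + 55% = 100%.
By sibling attribution (R1), Mateo Lindqvist is treated as also owning Leah Lindqvist's interest in Vantage Textiles S.p.A, giving 15% + 55% = 70%.
Chain via Summit Pharma AG (R3): 25% × 10% = 2.5% of Clearview Services GmbH.
Chain via Ashford Realty LP (R3): 100% × 10% = 10% of Clearview Services GmbH.
Chain via Vantage Textiles S.p.A. (R3): 70% × 50% = 35% of Clearview Services GmbH.
Direct interest in Clearview Services GmbH: 21%.
Aggregating (R2): 2.5% + 10% + 35% + 21% = 68.5%.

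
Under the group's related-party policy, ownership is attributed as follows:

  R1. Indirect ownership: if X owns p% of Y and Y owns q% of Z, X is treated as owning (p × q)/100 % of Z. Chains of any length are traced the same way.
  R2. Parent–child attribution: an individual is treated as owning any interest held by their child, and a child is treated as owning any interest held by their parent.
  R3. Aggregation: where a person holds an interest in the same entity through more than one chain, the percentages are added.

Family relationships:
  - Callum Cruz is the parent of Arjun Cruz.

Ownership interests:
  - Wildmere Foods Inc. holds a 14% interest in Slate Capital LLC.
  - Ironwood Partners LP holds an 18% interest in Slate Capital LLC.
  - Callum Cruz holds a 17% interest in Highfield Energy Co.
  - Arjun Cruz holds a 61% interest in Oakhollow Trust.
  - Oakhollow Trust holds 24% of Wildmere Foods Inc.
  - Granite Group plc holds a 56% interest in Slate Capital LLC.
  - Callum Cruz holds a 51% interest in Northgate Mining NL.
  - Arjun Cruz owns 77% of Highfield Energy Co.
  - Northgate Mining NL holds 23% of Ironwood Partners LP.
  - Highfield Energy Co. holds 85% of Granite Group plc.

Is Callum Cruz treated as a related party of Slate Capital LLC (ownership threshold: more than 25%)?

Yes

By parent–child attribution (R2), Callum Cruz is treated as also owning Arjun Cruz's interest in Highfield Energy Co, giving 17% + 77% = 94%.
By parent–child attribution (R2), Callum Cruz is treated as owning Arjun Cruz's 61% interest in Oakhollow Trust.
Chain via Northgate Mining NL → Ironwood Partners LP (R1): 51% × 23% × 18% = 2.1114% of Slate Capital LLC.
Chain via Highfield Energy Co. → Granite Group plc (R1): 94% × 85% × 56% = 44.744% of Slate Capital LLC.
Chain via Oakhollow Trust → Wildmere Foods Inc. (R1): 61% × 24% × 14% = 2.0496% of Slate Capital LLC.
Aggregating (R3): 2.1114% + 44.744% + 2.0496% = 48.905%.
48.905% exceeds the 25% threshold, so Callum is a related party to Slate Capital LLC.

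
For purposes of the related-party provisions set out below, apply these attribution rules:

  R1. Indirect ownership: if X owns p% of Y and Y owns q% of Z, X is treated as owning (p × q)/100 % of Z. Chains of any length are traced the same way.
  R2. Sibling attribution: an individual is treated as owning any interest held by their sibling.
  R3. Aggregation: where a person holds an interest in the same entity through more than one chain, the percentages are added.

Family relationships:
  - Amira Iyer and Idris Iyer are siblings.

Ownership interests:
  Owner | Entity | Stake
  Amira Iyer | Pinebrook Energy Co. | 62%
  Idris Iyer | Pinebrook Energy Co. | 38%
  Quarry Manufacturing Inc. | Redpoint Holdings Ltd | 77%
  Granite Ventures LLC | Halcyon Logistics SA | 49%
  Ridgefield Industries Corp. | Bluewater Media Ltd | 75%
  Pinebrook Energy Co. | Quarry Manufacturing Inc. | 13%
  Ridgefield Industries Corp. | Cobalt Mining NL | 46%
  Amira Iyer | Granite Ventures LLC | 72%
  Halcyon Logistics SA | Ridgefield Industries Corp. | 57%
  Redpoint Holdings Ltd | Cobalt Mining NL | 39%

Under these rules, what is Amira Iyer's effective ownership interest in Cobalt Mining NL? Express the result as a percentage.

13.154316%

By sibling attribution (R2), Amira Iyer is treated as also owning Idris Iyer's interest in Pinebrook Energy Co, giving 62% + 38% = 100%.
Chain via Granite Ventures LLC → Halcyon Logistics SA → Ridgefield Industries Corp. (R1): 72% × 49% × 57% × 46% = 9.250416% of Cobalt Mining NL.
Chain via Pinebrook Energy Co. → Quarry Manufacturing Inc. → Redpoint Holdings Ltd (R1): 100% × 13% × 77% × 39% = 3.9039% of Cobalt Mining NL.
Aggregating (R3): 9.250416% + 3.9039% = 13.154316%.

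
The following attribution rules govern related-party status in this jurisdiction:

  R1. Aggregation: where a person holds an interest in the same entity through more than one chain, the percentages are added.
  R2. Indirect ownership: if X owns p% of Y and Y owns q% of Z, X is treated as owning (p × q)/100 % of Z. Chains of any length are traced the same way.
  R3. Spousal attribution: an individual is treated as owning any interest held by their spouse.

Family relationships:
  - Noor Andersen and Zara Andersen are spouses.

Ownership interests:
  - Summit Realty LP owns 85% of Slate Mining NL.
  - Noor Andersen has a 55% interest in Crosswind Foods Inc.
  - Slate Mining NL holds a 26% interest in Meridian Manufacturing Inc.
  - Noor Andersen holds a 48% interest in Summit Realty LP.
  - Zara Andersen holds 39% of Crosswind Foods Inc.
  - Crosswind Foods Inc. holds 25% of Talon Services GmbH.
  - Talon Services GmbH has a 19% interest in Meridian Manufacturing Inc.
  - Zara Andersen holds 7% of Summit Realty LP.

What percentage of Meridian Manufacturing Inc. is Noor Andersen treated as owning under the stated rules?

16.62%

By spousal attribution (R3), Noor Andersen is treated as also owning Zara Andersen's interest in Crosswind Foods Inc, giving 55% + 39% = 94%.
By spousal attribution (R3), Noor Andersen is treated as also owning Zara Andersen's interest in Summit Realty LP, giving 48% + 7% = 55%.
Chain via Crosswind Foods Inc. → Talon Services GmbH (R2): 94% × 25% × 19% = 4.465% of Meridian Manufacturing Inc.
Chain via Summit Realty LP → Slate Mining NL (R2): 55% × 85% × 26% = 12.155% of Meridian Manufacturing Inc.
Aggregating (R1): 4.465% + 12.155% = 16.62%.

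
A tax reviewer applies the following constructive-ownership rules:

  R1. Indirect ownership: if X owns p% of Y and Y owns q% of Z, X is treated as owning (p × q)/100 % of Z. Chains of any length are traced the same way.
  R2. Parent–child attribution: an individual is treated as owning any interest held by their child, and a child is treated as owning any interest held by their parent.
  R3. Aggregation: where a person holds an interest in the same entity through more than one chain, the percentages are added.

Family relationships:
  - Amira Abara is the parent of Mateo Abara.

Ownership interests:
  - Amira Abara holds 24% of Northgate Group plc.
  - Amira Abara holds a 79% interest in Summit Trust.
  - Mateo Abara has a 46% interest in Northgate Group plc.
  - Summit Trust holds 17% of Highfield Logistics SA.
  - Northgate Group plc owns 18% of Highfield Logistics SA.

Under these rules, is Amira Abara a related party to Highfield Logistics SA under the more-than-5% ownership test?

Yes

By parent–child attribution (R2), Amira Abara is treated as also owning Mateo Abara's interest in Northgate Group plc, giving 24% + 46% = 70%.
Chain via Summit Trust (R1): 79% × 17% = 13.43% of Highfield Logistics SA.
Chain via Northgate Group plc (R1): 70% × 18% = 12.6% of Highfield Logistics SA.
Aggregating (R3): 13.43% + 12.6% = 26.03%.
26.03% exceeds the 5% threshold, so Amira is a related party to Highfield Logistics SA.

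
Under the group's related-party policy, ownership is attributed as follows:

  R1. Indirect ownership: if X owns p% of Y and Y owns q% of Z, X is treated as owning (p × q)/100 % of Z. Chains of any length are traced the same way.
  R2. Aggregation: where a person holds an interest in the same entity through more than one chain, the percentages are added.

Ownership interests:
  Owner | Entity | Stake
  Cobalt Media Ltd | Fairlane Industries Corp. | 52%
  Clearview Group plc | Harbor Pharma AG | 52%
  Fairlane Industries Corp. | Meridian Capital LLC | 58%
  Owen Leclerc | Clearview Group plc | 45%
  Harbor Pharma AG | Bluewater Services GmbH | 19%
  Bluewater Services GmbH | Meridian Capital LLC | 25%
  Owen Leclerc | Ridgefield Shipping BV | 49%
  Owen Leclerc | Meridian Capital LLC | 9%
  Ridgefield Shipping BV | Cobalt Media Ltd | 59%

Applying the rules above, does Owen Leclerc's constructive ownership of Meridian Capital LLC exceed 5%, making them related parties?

Yes

Chain via Ridgefield Shipping BV → Cobalt Media Ltd → Fairlane Industries Corp. (R1): 49% × 59% × 52% × 58% = 8.719256% of Meridian Capital LLC.
Chain via Clearview Group plc → Harbor Pharma AG → Bluewater Services GmbH (R1): 45% × 52% × 19% × 25% = 1.1115% of Meridian Capital LLC.
Direct interest in Meridian Capital LLC: 9%.
Aggregating (R2): 8.719256% + 1.1115% + 9% = 18.830756%.
18.830756% exceeds the 5% threshold, so Owen is a related party to Meridian Capital LLC.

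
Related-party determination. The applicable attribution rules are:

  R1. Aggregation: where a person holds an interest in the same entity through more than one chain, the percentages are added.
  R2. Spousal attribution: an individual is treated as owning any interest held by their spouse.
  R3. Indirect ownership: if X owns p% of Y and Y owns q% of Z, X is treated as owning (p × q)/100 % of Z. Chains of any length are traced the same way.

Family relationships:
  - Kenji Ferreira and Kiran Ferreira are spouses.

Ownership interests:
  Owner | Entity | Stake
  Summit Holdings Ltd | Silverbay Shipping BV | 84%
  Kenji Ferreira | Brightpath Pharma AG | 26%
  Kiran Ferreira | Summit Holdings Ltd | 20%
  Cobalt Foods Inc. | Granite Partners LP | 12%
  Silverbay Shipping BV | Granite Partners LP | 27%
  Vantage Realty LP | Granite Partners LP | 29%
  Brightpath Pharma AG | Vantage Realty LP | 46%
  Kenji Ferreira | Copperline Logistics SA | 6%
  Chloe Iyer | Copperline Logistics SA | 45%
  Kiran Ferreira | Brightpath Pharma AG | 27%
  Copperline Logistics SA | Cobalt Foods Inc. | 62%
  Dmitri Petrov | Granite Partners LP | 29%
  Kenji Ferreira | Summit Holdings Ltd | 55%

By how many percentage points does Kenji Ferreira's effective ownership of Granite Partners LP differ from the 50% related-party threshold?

By spousal attribution (R2), Kenji Ferreira is treated as also owning Kiran Ferreira's interest in Brightpath Pharma AG, giving 26% + 27% = 53%.
By spousal attribution (R2), Kenji Ferreira is treated as also owning Kiran Ferreira's interest in Summit Holdings Ltd, giving 55% + 20% = 75%.
Chain via Copperline Logistics SA → Cobalt Foods Inc. (R3): 6% × 62% × 12% = 0.4464% of Granite Partners LP.
Chain via Brightpath Pharma AG → Vantage Realty LP (R3): 53% × 46% × 29% = 7.0702% of Granite Partners LP.
Chain via Summit Holdings Ltd → Silverbay Shipping BV (R3): 75% × 84% × 27% = 17.01% of Granite Partners LP.
Aggregating (R1): 0.4464% + 7.0702% + 17.01% = 24.5266%.
24.5266% falls short of the 50% threshold by 25.4734 percentage points.

25.4734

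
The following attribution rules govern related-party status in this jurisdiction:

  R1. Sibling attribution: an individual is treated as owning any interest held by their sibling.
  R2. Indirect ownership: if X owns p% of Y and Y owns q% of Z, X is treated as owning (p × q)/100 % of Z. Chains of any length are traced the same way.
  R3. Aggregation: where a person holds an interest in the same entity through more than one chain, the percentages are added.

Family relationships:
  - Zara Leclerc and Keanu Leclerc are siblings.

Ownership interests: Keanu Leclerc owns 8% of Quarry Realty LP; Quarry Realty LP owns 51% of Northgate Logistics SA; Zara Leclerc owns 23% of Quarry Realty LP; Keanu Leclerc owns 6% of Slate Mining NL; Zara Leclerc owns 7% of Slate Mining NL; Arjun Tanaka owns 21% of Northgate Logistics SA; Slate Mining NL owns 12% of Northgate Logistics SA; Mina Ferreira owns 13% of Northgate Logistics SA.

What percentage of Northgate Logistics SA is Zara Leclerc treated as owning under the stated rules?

By sibling attribution (R1), Zara Leclerc is treated as also owning Keanu Leclerc's interest in Quarry Realty LP, giving 23% + 8% = 31%.
By sibling attribution (R1), Zara Leclerc is treated as also owning Keanu Leclerc's interest in Slate Mining NL, giving 7% + 6% = 13%.
Chain via Quarry Realty LP (R2): 31% × 51% = 15.81% of Northgate Logistics SA.
Chain via Slate Mining NL (R2): 13% × 12% = 1.56% of Northgate Logistics SA.
Aggregating (R3): 15.81% + 1.56% = 17.37%.

17.37%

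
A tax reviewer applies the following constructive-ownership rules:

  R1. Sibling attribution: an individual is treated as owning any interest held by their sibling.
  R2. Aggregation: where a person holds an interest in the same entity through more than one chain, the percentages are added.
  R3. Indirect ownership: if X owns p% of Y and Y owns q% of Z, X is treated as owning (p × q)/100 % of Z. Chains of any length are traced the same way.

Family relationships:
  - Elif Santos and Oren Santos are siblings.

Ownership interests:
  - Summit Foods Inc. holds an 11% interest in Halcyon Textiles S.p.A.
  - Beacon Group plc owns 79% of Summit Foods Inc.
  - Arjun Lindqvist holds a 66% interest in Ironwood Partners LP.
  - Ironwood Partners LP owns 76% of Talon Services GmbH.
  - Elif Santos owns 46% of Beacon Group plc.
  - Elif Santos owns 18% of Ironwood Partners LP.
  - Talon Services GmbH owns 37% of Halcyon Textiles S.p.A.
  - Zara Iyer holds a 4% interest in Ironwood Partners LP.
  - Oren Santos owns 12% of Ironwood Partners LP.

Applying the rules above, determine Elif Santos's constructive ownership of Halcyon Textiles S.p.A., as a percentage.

By sibling attribution (R1), Elif Santos is treated as also owning Oren Santos's interest in Ironwood Partners LP, giving 18% + 12% = 30%.
Chain via Beacon Group plc → Summit Foods Inc. (R3): 46% × 79% × 11% = 3.9974% of Halcyon Textiles S.p.A.
Chain via Ironwood Partners LP → Talon Services GmbH (R3): 30% × 76% × 37% = 8.436% of Halcyon Textiles S.p.A.
Aggregating (R2): 3.9974% + 8.436% = 12.4334%.

12.4334%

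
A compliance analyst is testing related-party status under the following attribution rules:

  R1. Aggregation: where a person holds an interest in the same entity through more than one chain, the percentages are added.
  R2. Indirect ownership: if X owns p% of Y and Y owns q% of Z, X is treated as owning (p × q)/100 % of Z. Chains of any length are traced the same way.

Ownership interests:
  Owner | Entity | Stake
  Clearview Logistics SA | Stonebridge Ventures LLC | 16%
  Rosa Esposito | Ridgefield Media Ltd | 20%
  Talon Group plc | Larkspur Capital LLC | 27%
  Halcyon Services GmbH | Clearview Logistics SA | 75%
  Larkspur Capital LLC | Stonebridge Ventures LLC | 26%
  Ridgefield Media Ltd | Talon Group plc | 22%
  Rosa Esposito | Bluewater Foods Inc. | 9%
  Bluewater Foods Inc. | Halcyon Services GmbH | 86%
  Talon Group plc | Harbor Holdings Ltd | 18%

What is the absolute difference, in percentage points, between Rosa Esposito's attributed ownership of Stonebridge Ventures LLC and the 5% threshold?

Chain via Bluewater Foods Inc. → Halcyon Services GmbH → Clearview Logistics SA (R2): 9% × 86% × 75% × 16% = 0.9288% of Stonebridge Ventures LLC.
Chain via Ridgefield Media Ltd → Talon Group plc → Larkspur Capital LLC (R2): 20% × 22% × 27% × 26% = 0.30888% of Stonebridge Ventures LLC.
Aggregating (R1): 0.9288% + 0.30888% = 1.23768%.
1.23768% falls short of the 5% threshold by 3.76232 percentage points.

3.76232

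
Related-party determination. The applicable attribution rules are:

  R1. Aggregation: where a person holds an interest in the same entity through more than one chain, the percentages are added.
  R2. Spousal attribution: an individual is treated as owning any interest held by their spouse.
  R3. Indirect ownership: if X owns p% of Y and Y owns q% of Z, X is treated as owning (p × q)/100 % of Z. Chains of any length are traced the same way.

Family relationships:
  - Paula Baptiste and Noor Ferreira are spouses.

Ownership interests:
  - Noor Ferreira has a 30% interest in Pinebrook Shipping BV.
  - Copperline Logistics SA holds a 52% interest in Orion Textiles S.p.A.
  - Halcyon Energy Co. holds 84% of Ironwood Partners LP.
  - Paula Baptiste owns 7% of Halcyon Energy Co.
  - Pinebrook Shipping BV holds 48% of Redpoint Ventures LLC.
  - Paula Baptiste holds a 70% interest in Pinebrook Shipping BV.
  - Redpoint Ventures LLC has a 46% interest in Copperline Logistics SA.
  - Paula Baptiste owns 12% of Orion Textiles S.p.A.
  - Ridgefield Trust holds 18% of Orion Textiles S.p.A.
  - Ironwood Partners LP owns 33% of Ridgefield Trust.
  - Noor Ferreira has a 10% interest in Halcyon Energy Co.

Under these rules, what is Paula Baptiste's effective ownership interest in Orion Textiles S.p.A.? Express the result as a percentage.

By spousal attribution (R2), Paula Baptiste is treated as also owning Noor Ferreira's interest in Halcyon Energy Co, giving 7% + 10% = 17%.
By spousal attribution (R2), Paula Baptiste is treated as also owning Noor Ferreira's interest in Pinebrook Shipping BV, giving 70% + 30% = 100%.
Chain via Halcyon Energy Co. → Ironwood Partners LP → Ridgefield Trust (R3): 17% × 84% × 33% × 18% = 0.848232% of Orion Textiles S.p.A.
Chain via Pinebrook Shipping BV → Redpoint Ventures LLC → Copperline Logistics SA (R3): 100% × 48% × 46% × 52% = 11.4816% of Orion Textiles S.p.A.
Direct interest in Orion Textiles S.p.A: 12%.
Aggregating (R1): 0.848232% + 11.4816% + 12% = 24.329832%.

24.329832%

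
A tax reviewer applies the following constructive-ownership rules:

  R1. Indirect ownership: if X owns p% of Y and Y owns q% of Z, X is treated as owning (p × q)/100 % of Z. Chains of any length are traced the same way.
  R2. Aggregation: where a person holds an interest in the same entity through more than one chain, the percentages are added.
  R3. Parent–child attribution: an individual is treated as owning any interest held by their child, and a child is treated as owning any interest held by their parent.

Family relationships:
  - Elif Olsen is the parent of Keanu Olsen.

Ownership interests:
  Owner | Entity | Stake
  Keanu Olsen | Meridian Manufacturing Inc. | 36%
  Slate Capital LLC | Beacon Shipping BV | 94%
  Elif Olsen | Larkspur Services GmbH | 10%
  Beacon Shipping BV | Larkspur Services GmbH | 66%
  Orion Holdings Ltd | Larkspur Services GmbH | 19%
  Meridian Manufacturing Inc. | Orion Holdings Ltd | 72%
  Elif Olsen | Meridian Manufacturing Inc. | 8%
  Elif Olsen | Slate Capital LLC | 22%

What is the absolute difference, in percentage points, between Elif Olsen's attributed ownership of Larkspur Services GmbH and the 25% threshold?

By parent–child attribution (R3), Elif Olsen is treated as also owning Keanu Olsen's interest in Meridian Manufacturing Inc, giving 8% + 36% = 44%.
Chain via Slate Capital LLC → Beacon Shipping BV (R1): 22% × 94% × 66% = 13.6488% of Larkspur Services GmbH.
Chain via Meridian Manufacturing Inc. → Orion Holdings Ltd (R1): 44% × 72% × 19% = 6.0192% of Larkspur Services GmbH.
Direct interest in Larkspur Services GmbH: 10%.
Aggregating (R2): 13.6488% + 6.0192% + 10% = 29.668%.
29.668% exceeds the 25% threshold by 4.668 percentage points.

4.668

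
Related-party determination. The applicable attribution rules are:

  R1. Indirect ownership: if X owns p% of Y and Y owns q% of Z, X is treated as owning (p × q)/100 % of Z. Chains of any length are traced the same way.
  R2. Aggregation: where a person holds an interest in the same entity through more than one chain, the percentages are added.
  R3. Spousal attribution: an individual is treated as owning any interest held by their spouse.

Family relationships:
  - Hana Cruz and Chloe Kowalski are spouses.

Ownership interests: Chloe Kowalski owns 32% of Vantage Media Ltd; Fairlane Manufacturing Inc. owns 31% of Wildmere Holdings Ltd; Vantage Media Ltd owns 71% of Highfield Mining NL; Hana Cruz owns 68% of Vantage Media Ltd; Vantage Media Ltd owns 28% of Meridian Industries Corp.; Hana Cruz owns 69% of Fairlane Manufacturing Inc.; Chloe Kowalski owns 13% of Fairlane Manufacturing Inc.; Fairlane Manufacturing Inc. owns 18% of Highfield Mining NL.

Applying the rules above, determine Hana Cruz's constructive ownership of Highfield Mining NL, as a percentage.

85.76%

By spousal attribution (R3), Hana Cruz is treated as also owning Chloe Kowalski's interest in Vantage Media Ltd, giving 68% + 32% = 100%.
By spousal attribution (R3), Hana Cruz is treated as also owning Chloe Kowalski's interest in Fairlane Manufacturing Inc, giving 69% + 13% = 82%.
Chain via Vantage Media Ltd (R1): 100% × 71% = 71% of Highfield Mining NL.
Chain via Fairlane Manufacturing Inc. (R1): 82% × 18% = 14.76% of Highfield Mining NL.
Aggregating (R2): 71% + 14.76% = 85.76%.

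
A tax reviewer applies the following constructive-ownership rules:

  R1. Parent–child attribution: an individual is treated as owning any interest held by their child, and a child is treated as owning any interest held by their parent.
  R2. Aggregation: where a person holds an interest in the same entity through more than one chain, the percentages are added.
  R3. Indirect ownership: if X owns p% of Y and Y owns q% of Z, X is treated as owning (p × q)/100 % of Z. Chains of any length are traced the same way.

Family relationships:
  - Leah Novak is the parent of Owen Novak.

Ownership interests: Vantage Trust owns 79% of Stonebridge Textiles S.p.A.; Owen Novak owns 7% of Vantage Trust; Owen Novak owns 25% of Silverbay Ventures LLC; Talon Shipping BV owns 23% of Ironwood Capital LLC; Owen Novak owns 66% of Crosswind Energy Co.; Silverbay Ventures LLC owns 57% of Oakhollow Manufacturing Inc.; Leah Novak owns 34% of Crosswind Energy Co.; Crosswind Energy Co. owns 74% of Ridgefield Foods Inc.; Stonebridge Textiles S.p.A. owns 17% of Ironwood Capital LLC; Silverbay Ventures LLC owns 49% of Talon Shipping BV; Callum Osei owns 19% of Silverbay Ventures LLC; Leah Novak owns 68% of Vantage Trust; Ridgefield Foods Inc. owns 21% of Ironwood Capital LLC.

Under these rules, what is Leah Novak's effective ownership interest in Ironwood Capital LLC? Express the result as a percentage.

28.43%

By parent–child attribution (R1), Leah Novak is treated as also owning Owen Novak's interest in Crosswind Energy Co, giving 34% + 66% = 100%.
By parent–child attribution (R1), Leah Novak is treated as also owning Owen Novak's interest in Vantage Trust, giving 68% + 7% = 75%.
By parent–child attribution (R1), Leah Novak is treated as owning Owen Novak's 25% interest in Silverbay Ventures LLC.
Chain via Crosswind Energy Co. → Ridgefield Foods Inc. (R3): 100% × 74% × 21% = 15.54% of Ironwood Capital LLC.
Chain via Vantage Trust → Stonebridge Textiles S.p.A. (R3): 75% × 79% × 17% = 10.0725% of Ironwood Capital LLC.
Chain via Silverbay Ventures LLC → Talon Shipping BV (R3): 25% × 49% × 23% = 2.8175% of Ironwood Capital LLC.
Aggregating (R2): 15.54% + 10.0725% + 2.8175% = 28.43%.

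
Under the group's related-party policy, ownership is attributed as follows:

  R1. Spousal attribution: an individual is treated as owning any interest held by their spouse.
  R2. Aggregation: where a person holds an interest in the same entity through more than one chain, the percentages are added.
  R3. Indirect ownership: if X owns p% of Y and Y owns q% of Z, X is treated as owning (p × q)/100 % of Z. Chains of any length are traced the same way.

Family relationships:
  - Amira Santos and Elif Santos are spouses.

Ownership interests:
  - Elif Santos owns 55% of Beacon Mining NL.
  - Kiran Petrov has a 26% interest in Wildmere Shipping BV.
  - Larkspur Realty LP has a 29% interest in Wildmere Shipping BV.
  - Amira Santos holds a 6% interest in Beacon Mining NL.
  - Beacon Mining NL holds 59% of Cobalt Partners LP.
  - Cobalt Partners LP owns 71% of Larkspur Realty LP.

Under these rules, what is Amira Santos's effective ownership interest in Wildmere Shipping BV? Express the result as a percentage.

7.410341%

By spousal attribution (R1), Amira Santos is treated as also owning Elif Santos's interest in Beacon Mining NL, giving 6% + 55% = 61%.
Chain via Beacon Mining NL → Cobalt Partners LP → Larkspur Realty LP (R3): 61% × 59% × 71% × 29% = 7.410341% of Wildmere Shipping BV.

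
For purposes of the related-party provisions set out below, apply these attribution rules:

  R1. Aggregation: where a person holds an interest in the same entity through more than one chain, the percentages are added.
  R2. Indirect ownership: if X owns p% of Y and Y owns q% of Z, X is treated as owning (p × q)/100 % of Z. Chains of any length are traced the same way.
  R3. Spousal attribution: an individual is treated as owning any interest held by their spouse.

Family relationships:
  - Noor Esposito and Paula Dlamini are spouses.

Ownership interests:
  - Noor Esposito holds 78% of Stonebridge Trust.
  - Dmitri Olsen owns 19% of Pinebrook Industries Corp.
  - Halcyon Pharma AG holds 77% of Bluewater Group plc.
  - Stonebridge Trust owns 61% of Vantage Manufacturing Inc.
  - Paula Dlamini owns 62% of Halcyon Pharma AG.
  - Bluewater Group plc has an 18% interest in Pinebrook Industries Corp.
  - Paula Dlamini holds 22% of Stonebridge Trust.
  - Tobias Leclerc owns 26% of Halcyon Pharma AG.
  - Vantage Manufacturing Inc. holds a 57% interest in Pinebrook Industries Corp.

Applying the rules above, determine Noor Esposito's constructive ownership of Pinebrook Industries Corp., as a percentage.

43.3632%

By spousal attribution (R3), Noor Esposito is treated as also owning Paula Dlamini's interest in Stonebridge Trust, giving 78% + 22% = 100%.
By spousal attribution (R3), Noor Esposito is treated as owning Paula Dlamini's 62% interest in Halcyon Pharma AG.
Chain via Stonebridge Trust → Vantage Manufacturing Inc. (R2): 100% × 61% × 57% = 34.77% of Pinebrook Industries Corp.
Chain via Halcyon Pharma AG → Bluewater Group plc (R2): 62% × 77% × 18% = 8.5932% of Pinebrook Industries Corp.
Aggregating (R1): 34.77% + 8.5932% = 43.3632%.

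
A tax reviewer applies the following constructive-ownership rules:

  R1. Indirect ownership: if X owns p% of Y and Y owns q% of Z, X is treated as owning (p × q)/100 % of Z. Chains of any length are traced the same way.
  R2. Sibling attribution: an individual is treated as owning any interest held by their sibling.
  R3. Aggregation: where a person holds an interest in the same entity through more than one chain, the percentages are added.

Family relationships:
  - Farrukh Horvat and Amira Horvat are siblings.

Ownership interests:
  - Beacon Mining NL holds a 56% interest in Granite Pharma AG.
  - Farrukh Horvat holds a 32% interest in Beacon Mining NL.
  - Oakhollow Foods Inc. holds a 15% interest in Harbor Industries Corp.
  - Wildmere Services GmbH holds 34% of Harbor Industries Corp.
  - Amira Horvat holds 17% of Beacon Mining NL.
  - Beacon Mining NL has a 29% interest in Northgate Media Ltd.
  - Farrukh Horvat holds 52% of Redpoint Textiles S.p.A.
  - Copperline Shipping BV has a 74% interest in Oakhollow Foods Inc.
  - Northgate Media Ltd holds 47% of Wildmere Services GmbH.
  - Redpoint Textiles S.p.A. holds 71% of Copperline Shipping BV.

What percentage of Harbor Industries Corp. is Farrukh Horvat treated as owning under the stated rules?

6.368878%

By sibling attribution (R2), Farrukh Horvat is treated as also owning Amira Horvat's interest in Beacon Mining NL, giving 32% + 17% = 49%.
Chain via Redpoint Textiles S.p.A. → Copperline Shipping BV → Oakhollow Foods Inc. (R1): 52% × 71% × 74% × 15% = 4.09812% of Harbor Industries Corp.
Chain via Beacon Mining NL → Northgate Media Ltd → Wildmere Services GmbH (R1): 49% × 29% × 47% × 34% = 2.270758% of Harbor Industries Corp.
Aggregating (R3): 4.09812% + 2.270758% = 6.368878%.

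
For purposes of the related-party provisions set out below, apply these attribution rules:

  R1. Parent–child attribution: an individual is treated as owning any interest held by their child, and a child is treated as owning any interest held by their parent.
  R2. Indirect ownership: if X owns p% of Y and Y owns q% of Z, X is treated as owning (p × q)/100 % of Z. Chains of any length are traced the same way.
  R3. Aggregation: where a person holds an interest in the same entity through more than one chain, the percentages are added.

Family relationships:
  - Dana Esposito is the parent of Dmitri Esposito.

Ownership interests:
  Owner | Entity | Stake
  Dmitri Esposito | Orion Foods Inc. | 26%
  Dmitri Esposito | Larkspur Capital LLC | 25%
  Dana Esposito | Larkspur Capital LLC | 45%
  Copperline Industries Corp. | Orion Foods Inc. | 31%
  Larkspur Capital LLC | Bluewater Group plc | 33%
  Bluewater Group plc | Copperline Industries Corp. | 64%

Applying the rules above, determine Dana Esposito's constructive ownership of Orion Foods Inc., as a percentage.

30.58304%

By parent–child attribution (R1), Dana Esposito is treated as also owning Dmitri Esposito's interest in Larkspur Capital LLC, giving 45% + 25% = 70%.
By parent–child attribution (R1), Dana Esposito is treated as owning Dmitri Esposito's 26% interest in Orion Foods Inc.
Chain via Larkspur Capital LLC → Bluewater Group plc → Copperline Industries Corp. (R2): 70% × 33% × 64% × 31% = 4.58304% of Orion Foods Inc.
Direct interest in Orion Foods Inc: 26%.
Aggregating (R3): 4.58304% + 26% = 30.58304%.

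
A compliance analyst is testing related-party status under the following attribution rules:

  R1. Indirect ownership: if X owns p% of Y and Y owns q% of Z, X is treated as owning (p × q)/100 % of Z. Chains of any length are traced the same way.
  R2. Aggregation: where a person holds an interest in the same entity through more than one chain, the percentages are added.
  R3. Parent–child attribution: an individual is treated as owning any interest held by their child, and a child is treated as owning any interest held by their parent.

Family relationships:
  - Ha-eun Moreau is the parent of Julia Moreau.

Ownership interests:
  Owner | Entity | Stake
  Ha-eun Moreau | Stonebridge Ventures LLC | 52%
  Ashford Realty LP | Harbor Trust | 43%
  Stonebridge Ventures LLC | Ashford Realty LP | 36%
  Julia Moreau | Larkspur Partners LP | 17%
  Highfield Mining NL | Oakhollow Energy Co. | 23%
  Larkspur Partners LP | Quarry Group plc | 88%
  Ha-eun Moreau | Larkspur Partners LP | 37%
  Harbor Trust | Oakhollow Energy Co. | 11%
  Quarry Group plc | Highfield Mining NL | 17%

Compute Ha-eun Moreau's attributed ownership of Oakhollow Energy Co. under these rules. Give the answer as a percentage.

By parent–child attribution (R3), Ha-eun Moreau is treated as also owning Julia Moreau's interest in Larkspur Partners LP, giving 37% + 17% = 54%.
Chain via Stonebridge Ventures LLC → Ashford Realty LP → Harbor Trust (R1): 52% × 36% × 43% × 11% = 0.885456% of Oakhollow Energy Co.
Chain via Larkspur Partners LP → Quarry Group plc → Highfield Mining NL (R1): 54% × 88% × 17% × 23% = 1.858032% of Oakhollow Energy Co.
Aggregating (R2): 0.885456% + 1.858032% = 2.743488%.

2.743488%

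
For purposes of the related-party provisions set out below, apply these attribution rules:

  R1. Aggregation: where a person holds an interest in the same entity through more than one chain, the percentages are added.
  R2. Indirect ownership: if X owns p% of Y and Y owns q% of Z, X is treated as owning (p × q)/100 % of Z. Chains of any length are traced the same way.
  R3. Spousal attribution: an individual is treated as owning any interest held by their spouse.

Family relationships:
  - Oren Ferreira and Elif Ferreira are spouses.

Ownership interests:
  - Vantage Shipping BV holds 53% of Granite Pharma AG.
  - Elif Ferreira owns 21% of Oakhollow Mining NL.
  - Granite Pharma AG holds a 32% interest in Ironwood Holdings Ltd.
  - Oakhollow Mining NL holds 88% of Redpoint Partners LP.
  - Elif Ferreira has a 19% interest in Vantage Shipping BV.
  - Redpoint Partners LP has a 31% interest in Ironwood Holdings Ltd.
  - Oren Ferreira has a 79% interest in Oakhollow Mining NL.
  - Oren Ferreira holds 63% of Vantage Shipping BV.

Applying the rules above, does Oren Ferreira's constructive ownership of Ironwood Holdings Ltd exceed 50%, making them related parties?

No

By spousal attribution (R3), Oren Ferreira is treated as also owning Elif Ferreira's interest in Oakhollow Mining NL, giving 79% + 21% = 100%.
By spousal attribution (R3), Oren Ferreira is treated as also owning Elif Ferreira's interest in Vantage Shipping BV, giving 63% + 19% = 82%.
Chain via Oakhollow Mining NL → Redpoint Partners LP (R2): 100% × 88% × 31% = 27.28% of Ironwood Holdings Ltd.
Chain via Vantage Shipping BV → Granite Pharma AG (R2): 82% × 53% × 32% = 13.9072% of Ironwood Holdings Ltd.
Aggregating (R1): 27.28% + 13.9072% = 41.1872%.
41.1872% does not exceed the 50% threshold, so Oren is not a related party to Ironwood Holdings Ltd.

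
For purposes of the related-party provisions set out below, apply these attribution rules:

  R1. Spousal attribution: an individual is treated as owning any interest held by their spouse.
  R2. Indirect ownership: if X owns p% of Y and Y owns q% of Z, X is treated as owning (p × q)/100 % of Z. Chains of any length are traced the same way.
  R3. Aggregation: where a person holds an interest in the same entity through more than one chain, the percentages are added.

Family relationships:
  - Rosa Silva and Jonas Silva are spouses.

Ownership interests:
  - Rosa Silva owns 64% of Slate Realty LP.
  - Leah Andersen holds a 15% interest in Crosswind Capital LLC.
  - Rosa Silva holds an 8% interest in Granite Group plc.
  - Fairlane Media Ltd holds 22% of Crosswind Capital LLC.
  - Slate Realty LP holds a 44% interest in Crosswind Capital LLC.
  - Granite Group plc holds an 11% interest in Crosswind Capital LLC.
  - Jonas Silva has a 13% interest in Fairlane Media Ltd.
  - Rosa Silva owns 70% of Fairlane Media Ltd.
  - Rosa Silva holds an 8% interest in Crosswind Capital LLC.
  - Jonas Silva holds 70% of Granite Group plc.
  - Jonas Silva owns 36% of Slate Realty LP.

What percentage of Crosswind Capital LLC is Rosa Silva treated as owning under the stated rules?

By spousal attribution (R1), Rosa Silva is treated as also owning Jonas Silva's interest in Slate Realty LP, giving 64% + 36% = 100%.
By spousal attribution (R1), Rosa Silva is treated as also owning Jonas Silva's interest in Fairlane Media Ltd, giving 70% + 13% = 83%.
By spousal attribution (R1), Rosa Silva is treated as also owning Jonas Silva's interest in Granite Group plc, giving 8% + 70% = 78%.
Chain via Slate Realty LP (R2): 100% × 44% = 44% of Crosswind Capital LLC.
Chain via Fairlane Media Ltd (R2): 83% × 22% = 18.26% of Crosswind Capital LLC.
Chain via Granite Group plc (R2): 78% × 11% = 8.58% of Crosswind Capital LLC.
Direct interest in Crosswind Capital LLC: 8%.
Aggregating (R3): 44% + 18.26% + 8.58% + 8% = 78.84%.

78.84%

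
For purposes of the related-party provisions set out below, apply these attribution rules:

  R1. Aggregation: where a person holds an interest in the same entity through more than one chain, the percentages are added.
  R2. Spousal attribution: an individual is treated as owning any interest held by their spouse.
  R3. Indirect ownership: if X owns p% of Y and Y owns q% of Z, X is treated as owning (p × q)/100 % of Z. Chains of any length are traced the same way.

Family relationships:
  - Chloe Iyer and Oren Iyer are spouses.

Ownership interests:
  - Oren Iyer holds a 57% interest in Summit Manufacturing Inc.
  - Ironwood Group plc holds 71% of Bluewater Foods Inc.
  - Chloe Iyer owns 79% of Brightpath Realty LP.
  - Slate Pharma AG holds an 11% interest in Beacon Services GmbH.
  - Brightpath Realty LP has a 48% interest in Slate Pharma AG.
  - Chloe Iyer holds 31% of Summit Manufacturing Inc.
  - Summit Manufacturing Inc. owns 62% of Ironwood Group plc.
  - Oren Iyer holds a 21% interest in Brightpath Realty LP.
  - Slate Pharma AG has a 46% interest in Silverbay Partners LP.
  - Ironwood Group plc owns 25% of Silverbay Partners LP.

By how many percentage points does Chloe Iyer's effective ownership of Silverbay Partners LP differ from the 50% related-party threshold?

By spousal attribution (R2), Chloe Iyer is treated as also owning Oren Iyer's interest in Brightpath Realty LP, giving 79% + 21% = 100%.
By spousal attribution (R2), Chloe Iyer is treated as also owning Oren Iyer's interest in Summit Manufacturing Inc, giving 31% + 57% = 88%.
Chain via Brightpath Realty LP → Slate Pharma AG (R3): 100% × 48% × 46% = 22.08% of Silverbay Partners LP.
Chain via Summit Manufacturing Inc. → Ironwood Group plc (R3): 88% × 62% × 25% = 13.64% of Silverbay Partners LP.
Aggregating (R1): 22.08% + 13.64% = 35.72%.
35.72% falls short of the 50% threshold by 14.28 percentage points.

14.28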